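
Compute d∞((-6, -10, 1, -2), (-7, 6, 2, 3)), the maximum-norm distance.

max(|x_i - y_i|) = max(|-6 - (-7)|, |-10 - 6|, |1 - 2|, |-2 - 3|) = max(1, 16, 1, 5) = 16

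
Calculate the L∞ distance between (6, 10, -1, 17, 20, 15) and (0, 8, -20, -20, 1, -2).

max(|x_i - y_i|) = max(|6 - 0|, |10 - 8|, |-1 - (-20)|, |17 - (-20)|, |20 - 1|, |15 - (-2)|) = max(6, 2, 19, 37, 19, 17) = 37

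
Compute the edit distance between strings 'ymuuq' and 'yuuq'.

Let D[i][j] be the edit distance between the first i characters of 'ymuuq' and the first j characters of 'yuuq', with D[i][0] = i, D[0][j] = j, and D[i][j] = D[i-1][j-1] if the characters match, else 1 + min(D[i-1][j], D[i][j-1], D[i-1][j-1]). Filling the table (rows: prefixes of 'ymuuq', columns: prefixes of 'yuuq'):
     ε  y  u  u  q
  ε  0  1  2  3  4
  y  1  0  1  2  3
  m  2  1  1  2  3
  u  3  2  1  1  2
  u  4  3  2  1  2
  q  5  4  3  2  1
The bottom-right entry gives D[5][4] = 1, so no sequence of fewer than 1 edit works. Backtracking through the table gives one optimal edit sequence (1 edit):
  ymuuq → yuuq (del m @2)
Edit distance = 1.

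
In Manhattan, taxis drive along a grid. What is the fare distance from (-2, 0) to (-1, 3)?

Σ|x_i - y_i| = |-2 - (-1)| + |0 - 3| = 1 + 3 = 4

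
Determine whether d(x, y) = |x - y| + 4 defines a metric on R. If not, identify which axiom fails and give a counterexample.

No. d fails identity of indiscernibles (specifically d(x,x) = 0): d(0, 0) = |0 - 0| + 4 = 0 + 4 = 4 ≠ 0.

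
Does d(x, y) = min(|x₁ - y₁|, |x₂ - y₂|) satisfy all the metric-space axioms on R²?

No. d fails identity of indiscernibles: take x = (-2, 0) and y = (-2, 3). Then d(x,y) = min(|-2 - (-2)|, |0 - 3|) = min(0, 3) = 0, yet x ≠ y.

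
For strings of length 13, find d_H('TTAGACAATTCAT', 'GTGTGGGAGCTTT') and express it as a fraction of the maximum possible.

Differing positions: 1, 3, 4, 5, 6, 7, 9, 10, 11, 12. Hamming distance = 10. The maximum possible Hamming distance for length-13 strings is 13, so d_H/13 = 10/13 ≈ 0.7692.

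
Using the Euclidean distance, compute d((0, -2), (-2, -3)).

(Σ|x_i - y_i|^2)^(1/2) = (|0 - (-2)|^2 + |-2 - (-3)|^2)^(1/2)
= (2^2 + 1^2)^(1/2) = (4 + 1)^(1/2) = (5)^(1/2) ≈ 2.2361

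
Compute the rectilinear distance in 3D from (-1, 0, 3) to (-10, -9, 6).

Σ|x_i - y_i| = |-1 - (-10)| + |0 - (-9)| + |3 - 6| = 9 + 9 + 3 = 21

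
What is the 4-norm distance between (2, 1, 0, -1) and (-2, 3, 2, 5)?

(Σ|x_i - y_i|^4)^(1/4) = (|2 - (-2)|^4 + |1 - 3|^4 + |0 - 2|^4 + |-1 - 5|^4)^(1/4)
= (4^4 + 2^4 + 2^4 + 6^4)^(1/4) = (256 + 16 + 16 + 1296)^(1/4) = (1584)^(1/4) ≈ 6.3087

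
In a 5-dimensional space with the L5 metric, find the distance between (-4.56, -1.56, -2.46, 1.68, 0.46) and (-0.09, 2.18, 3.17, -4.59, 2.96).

(Σ|x_i - y_i|^5)^(1/5) = (|-4.56 - (-0.09)|^5 + |-1.56 - 2.18|^5 + |-2.46 - 3.17|^5 + |1.68 - (-4.59)|^5 + |0.46 - 2.96|^5)^(1/5)
= (4.47^5 + 3.74^5 + 5.63^5 + 6.27^5 + 2.5^5)^(1/5) ≈ (1784.5866 + 731.742 + 5656.4242 + 9690.3107 + 97.6562)^(1/5) = (17960.7197)^(1/5) ≈ 7.0936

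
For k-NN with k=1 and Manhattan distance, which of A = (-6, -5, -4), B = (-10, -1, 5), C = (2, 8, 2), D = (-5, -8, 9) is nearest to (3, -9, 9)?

Distances: d(A) = 26, d(B) = 25, d(C) = 25, d(D) = 9. Nearest: D = (-5, -8, 9) with distance 9.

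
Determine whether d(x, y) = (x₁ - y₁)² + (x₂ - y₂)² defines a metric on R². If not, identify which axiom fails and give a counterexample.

No. The squared Euclidean distance fails the triangle inequality. Counterexample: x = (0, 0), y = (4, 4), z = (8, 8). d(x,z) = 8² + 8² = 128, but d(x,y) + d(y,z) = (4² + 4²) + (4² + 4²) = 32 + 32 = 64. Since 128 > 64, the triangle inequality is violated. (Note: √d, the ordinary Euclidean distance, IS a metric.)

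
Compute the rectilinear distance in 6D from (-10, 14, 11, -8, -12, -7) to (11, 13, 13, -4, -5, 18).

Σ|x_i - y_i| = |-10 - 11| + |14 - 13| + |11 - 13| + |-8 - (-4)| + |-12 - (-5)| + |-7 - 18| = 21 + 1 + 2 + 4 + 7 + 25 = 60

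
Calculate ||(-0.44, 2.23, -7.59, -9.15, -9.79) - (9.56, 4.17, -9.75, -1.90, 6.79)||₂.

√(Σ(x_i - y_i)²) = √((-0.44 - 9.56)² + (2.23 - 4.17)² + (-7.59 - (-9.75))² + (-9.15 - (-1.9))² + (-9.79 - 6.79)²)
= √((-10)² + (-1.94)² + 2.16² + (-7.25)² + (-16.58)²) = √(100 + 3.7636 + 4.6656 + 52.5625 + 274.8964) = √435.8881 ≈ 20.8779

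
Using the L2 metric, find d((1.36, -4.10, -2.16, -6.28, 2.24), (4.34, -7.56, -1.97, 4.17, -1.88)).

√(Σ(x_i - y_i)²) = √((1.36 - 4.34)² + (-4.1 - (-7.56))² + (-2.16 - (-1.97))² + (-6.28 - 4.17)² + (2.24 - (-1.88))²)
= √((-2.98)² + 3.46² + (-0.19)² + (-10.45)² + 4.12²) = √(8.8804 + 11.9716 + 0.0361 + 109.2025 + 16.9744) = √147.065 ≈ 12.127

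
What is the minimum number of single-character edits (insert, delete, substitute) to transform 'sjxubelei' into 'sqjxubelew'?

Let D[i][j] be the edit distance between the first i characters of 'sjxubelei' and the first j characters of 'sqjxubelew', with D[i][0] = i, D[0][j] = j, and D[i][j] = D[i-1][j-1] if the characters match, else 1 + min(D[i-1][j], D[i][j-1], D[i-1][j-1]). Filling the table (rows: prefixes of 'sjxubelei', columns: prefixes of 'sqjxubelew'):
     ε  s  q  j  x  u  b  e  l  e  w
  ε  0  1  2  3  4  5  6  7  8  9 10
  s  1  0  1  2  3  4  5  6  7  8  9
  j  2  1  1  1  2  3  4  5  6  7  8
  x  3  2  2  2  1  2  3  4  5  6  7
  u  4  3  3  3  2  1  2  3  4  5  6
  b  5  4  4  4  3  2  1  2  3  4  5
  e  6  5  5  5  4  3  2  1  2  3  4
  l  7  6  6  6  5  4  3  2  1  2  3
  e  8  7  7  7  6  5  4  3  2  1  2
  i  9  8  8  8  7  6  5  4  3  2  2
The bottom-right entry gives D[9][10] = 2, so no sequence of fewer than 2 edits works. Backtracking through the table gives one optimal edit sequence (2 edits):
  sjxubelei → sqjxubelei (ins q @2)
  sqjxubelei → sqjxubelew (sub i→w @10)
Edit distance = 2.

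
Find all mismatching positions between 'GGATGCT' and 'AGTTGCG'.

Differing positions: 1, 3, 7. Hamming distance = 3.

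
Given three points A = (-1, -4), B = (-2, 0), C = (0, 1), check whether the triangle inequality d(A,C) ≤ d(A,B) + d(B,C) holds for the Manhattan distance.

d(A,B) = 1 + 4 = 5, d(B,C) = 2 + 1 = 3, d(A,C) = 1 + 5 = 6.
d(A,C) = 6 ≤ 5 + 3 = 8. Triangle inequality is satisfied.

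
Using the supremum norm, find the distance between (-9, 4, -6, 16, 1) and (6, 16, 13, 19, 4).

max(|x_i - y_i|) = max(|-9 - 6|, |4 - 16|, |-6 - 13|, |16 - 19|, |1 - 4|) = max(15, 12, 19, 3, 3) = 19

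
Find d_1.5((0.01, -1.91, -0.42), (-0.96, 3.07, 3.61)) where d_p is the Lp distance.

(Σ|x_i - y_i|^1.5)^(1/1.5) = (|0.01 - (-0.96)|^1.5 + |-1.91 - 3.07|^1.5 + |-0.42 - 3.61|^1.5)^(1/1.5)
= (0.97^1.5 + 4.98^1.5 + 4.03^1.5)^(1/1.5) ≈ (0.9553 + 11.1133 + 8.0902)^(1/1.5) = (20.1588)^(1/1.5) ≈ 7.407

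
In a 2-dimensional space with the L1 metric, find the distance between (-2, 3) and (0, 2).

Σ|x_i - y_i| = |-2 - 0| + |3 - 2| = 2 + 1 = 3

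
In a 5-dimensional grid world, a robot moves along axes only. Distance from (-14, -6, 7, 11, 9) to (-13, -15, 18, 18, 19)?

Σ|x_i - y_i| = |-14 - (-13)| + |-6 - (-15)| + |7 - 18| + |11 - 18| + |9 - 19| = 1 + 9 + 11 + 7 + 10 = 38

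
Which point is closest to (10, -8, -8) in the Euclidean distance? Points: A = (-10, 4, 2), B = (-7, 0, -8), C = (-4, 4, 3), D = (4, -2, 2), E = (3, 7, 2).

Distances: d(A) ≈ 25.3772, d(B) ≈ 18.7883, d(C) ≈ 21.4709, d(D) ≈ 13.1149, d(E) ≈ 19.3391. Nearest: D = (4, -2, 2) with distance 13.1149.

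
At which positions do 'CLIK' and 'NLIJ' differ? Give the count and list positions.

Differing positions: 1, 4. Hamming distance = 2.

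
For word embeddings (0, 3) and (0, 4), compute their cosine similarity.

With u = (0, 3), v = (0, 4):
u·v = 0·0 + 3·4 = 0 + 12 = 12.
|u| = √(0² + 3²) = √9, |v| = √(0² + 4²) = √16, so |u||v| = √(9·16) = √144 = 12.
cos θ = (u·v)/(|u||v|) = 12/12 = 1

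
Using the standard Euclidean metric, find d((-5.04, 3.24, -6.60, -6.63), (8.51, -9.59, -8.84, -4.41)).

√(Σ(x_i - y_i)²) = √((-5.04 - 8.51)² + (3.24 - (-9.59))² + (-6.6 - (-8.84))² + (-6.63 - (-4.41))²)
= √((-13.55)² + 12.83² + 2.24² + (-2.22)²) = √(183.6025 + 164.6089 + 5.0176 + 4.9284) = √358.1574 ≈ 18.925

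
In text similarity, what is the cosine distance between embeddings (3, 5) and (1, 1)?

With u = (3, 5), v = (1, 1):
u·v = 3·1 + 5·1 = 3 + 5 = 8.
|u| = √(3² + 5²) = √34, |v| = √(1² + 1²) = √2, so |u||v| = √(34·2) = √68.
cos θ = (u·v)/(|u||v|) = 8/√68 ≈ 0.9701
Cosine distance = 1 - cos θ ≈ 1 - 0.9701 = 0.0299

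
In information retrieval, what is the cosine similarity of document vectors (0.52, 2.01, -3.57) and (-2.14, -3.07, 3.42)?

With u = (0.52, 2.01, -3.57), v = (-2.14, -3.07, 3.42):
u·v = 0.52·(-2.14) + 2.01·(-3.07) + (-3.57)·3.42 = (-1.1128) + (-6.1707) + (-12.2094) = -19.4929.
|u| = √(0.52² + 2.01² + (-3.57)²) = √(0.2704 + 4.0401 + 12.7449) = √17.0554, |v| = √((-2.14)² + (-3.07)² + 3.42²) = √(4.5796 + 9.4249 + 11.6964) = √25.7009.
cos θ = (u·v)/(|u||v|) = -19.4929/(√17.0554·√25.7009) ≈ -0.931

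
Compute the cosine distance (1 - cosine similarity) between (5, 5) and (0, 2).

With u = (5, 5), v = (0, 2):
u·v = 5·0 + 5·2 = 0 + 10 = 10.
|u| = √(5² + 5²) = √50, |v| = √(0² + 2²) = √4, so |u||v| = √(50·4) = √200.
cos θ = (u·v)/(|u||v|) = 10/√200 ≈ 0.7071
Cosine distance = 1 - cos θ ≈ 1 - 0.7071 = 0.2929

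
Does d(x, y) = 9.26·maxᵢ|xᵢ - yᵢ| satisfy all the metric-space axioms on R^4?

Yes. The L∞ (Chebyshev) norm induces a metric on R^4, and multiplying a metric by a positive constant 9.26 > 0 preserves all four axioms: non-negativity (9.26·||x-y|| ≥ 0), identity (9.26·||x-y|| = 0 ⟺ ||x-y|| = 0 ⟺ x = y), symmetry (||x-y|| = ||y-x||), and the triangle inequality (9.26·||x-z|| ≤ 9.26·||x-y|| + 9.26·||y-z||). So d is a metric.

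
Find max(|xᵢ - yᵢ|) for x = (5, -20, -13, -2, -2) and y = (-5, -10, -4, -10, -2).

max(|x_i - y_i|) = max(|5 - (-5)|, |-20 - (-10)|, |-13 - (-4)|, |-2 - (-10)|, |-2 - (-2)|) = max(10, 10, 9, 8, 0) = 10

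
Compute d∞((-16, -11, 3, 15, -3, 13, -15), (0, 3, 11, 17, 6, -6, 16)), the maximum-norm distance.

max(|x_i - y_i|) = max(|-16 - 0|, |-11 - 3|, |3 - 11|, |15 - 17|, |-3 - 6|, |13 - (-6)|, |-15 - 16|) = max(16, 14, 8, 2, 9, 19, 31) = 31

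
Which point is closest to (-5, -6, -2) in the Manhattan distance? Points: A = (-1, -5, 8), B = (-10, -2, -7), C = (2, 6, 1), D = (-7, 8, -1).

Distances: d(A) = 15, d(B) = 14, d(C) = 22, d(D) = 17. Nearest: B = (-10, -2, -7) with distance 14.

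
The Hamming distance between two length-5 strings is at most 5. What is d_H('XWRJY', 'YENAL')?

Differing positions: 1, 2, 3, 4, 5. Hamming distance = 5. The maximum possible Hamming distance for length-5 strings is 5, so d_H/5 = 5/5 = 1.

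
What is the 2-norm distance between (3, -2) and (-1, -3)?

(Σ|x_i - y_i|^2)^(1/2) = (|3 - (-1)|^2 + |-2 - (-3)|^2)^(1/2)
= (4^2 + 1^2)^(1/2) = (16 + 1)^(1/2) = (17)^(1/2) ≈ 4.1231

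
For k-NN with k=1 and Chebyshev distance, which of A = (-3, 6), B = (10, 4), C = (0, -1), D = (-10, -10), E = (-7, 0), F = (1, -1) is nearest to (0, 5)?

Distances: d(A) = 3, d(B) = 10, d(C) = 6, d(D) = 15, d(E) = 7, d(F) = 6. Nearest: A = (-3, 6) with distance 3.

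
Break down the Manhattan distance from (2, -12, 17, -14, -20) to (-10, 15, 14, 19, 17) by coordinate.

Σ|x_i - y_i| = |2 - (-10)| + |-12 - 15| + |17 - 14| + |-14 - 19| + |-20 - 17| = 12 + 27 + 3 + 33 + 37 = 112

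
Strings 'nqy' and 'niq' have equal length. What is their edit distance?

Let D[i][j] be the edit distance between the first i characters of 'nqy' and the first j characters of 'niq', with D[i][0] = i, D[0][j] = j, and D[i][j] = D[i-1][j-1] if the characters match, else 1 + min(D[i-1][j], D[i][j-1], D[i-1][j-1]). Filling the table (rows: prefixes of 'nqy', columns: prefixes of 'niq'):
     ε  n  i  q
  ε  0  1  2  3
  n  1  0  1  2
  q  2  1  1  1
  y  3  2  2  2
The bottom-right entry gives D[3][3] = 2, so no sequence of fewer than 2 edits works. Backtracking through the table gives one optimal edit sequence (2 edits):
  nqy → niy (sub q→i @2)
  niy → niq (sub y→q @3)
Edit distance = 2.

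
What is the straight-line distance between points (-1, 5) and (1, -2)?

√(Σ(x_i - y_i)²) = √((-1 - 1)² + (5 - (-2))²)
= √((-2)² + 7²) = √(4 + 49) = √53 ≈ 7.2801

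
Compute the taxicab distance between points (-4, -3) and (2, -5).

Σ|x_i - y_i| = |-4 - 2| + |-3 - (-5)| = 6 + 2 = 8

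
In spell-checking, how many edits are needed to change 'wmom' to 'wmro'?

Let D[i][j] be the edit distance between the first i characters of 'wmom' and the first j characters of 'wmro', with D[i][0] = i, D[0][j] = j, and D[i][j] = D[i-1][j-1] if the characters match, else 1 + min(D[i-1][j], D[i][j-1], D[i-1][j-1]). Filling the table (rows: prefixes of 'wmom', columns: prefixes of 'wmro'):
     ε  w  m  r  o
  ε  0  1  2  3  4
  w  1  0  1  2  3
  m  2  1  0  1  2
  o  3  2  1  1  1
  m  4  3  2  2  2
The bottom-right entry gives D[4][4] = 2, so no sequence of fewer than 2 edits works. Backtracking through the table gives one optimal edit sequence (2 edits):
  wmom → wmrm (sub o→r @3)
  wmrm → wmro (sub m→o @4)
Edit distance = 2.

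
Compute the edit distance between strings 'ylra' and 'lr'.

Let D[i][j] be the edit distance between the first i characters of 'ylra' and the first j characters of 'lr', with D[i][0] = i, D[0][j] = j, and D[i][j] = D[i-1][j-1] if the characters match, else 1 + min(D[i-1][j], D[i][j-1], D[i-1][j-1]). Filling the table (rows: prefixes of 'ylra', columns: prefixes of 'lr'):
     ε  l  r
  ε  0  1  2
  y  1  1  2
  l  2  1  2
  r  3  2  1
  a  4  3  2
The bottom-right entry gives D[4][2] = 2, so no sequence of fewer than 2 edits works. Backtracking through the table gives one optimal edit sequence (2 edits):
  ylra → lra (del y @1)
  lra → lr (del a @3)
Edit distance = 2.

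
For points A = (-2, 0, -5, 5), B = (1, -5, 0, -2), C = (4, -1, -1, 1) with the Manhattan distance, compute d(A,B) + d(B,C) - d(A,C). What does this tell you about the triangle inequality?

d(A,B) = 3 + 5 + 5 + 7 = 20, d(B,C) = 3 + 4 + 1 + 3 = 11, d(A,C) = 6 + 1 + 4 + 4 = 15.
d(A,B) + d(B,C) - d(A,C) = 20 + 11 - 15 = 31 - 15 = 16. This is ≥ 0, so the triangle inequality holds for these points.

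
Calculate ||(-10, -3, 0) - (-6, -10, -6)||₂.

√(Σ(x_i - y_i)²) = √((-10 - (-6))² + (-3 - (-10))² + (0 - (-6))²)
= √((-4)² + 7² + 6²) = √(16 + 49 + 36) = √101 ≈ 10.0499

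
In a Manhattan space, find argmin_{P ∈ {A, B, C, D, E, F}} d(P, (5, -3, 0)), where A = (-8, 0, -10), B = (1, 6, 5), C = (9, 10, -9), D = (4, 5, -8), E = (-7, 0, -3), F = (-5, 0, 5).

Distances: d(A) = 26, d(B) = 18, d(C) = 26, d(D) = 17, d(E) = 18, d(F) = 18. Nearest: D = (4, 5, -8) with distance 17.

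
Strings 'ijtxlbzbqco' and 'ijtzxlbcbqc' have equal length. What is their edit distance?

Let D[i][j] be the edit distance between the first i characters of 'ijtxlbzbqco' and the first j characters of 'ijtzxlbcbqc', with D[i][0] = i, D[0][j] = j, and D[i][j] = D[i-1][j-1] if the characters match, else 1 + min(D[i-1][j], D[i][j-1], D[i-1][j-1]). Filling the table (rows: prefixes of 'ijtxlbzbqco', columns: prefixes of 'ijtzxlbcbqc'):
     ε  i  j  t  z  x  l  b  c  b  q  c
  ε  0  1  2  3  4  5  6  7  8  9 10 11
  i  1  0  1  2  3  4  5  6  7  8  9 10
  j  2  1  0  1  2  3  4  5  6  7  8  9
  t  3  2  1  0  1  2  3  4  5  6  7  8
  x  4  3  2  1  1  1  2  3  4  5  6  7
  l  5  4  3  2  2  2  1  2  3  4  5  6
  b  6  5  4  3  3  3  2  1  2  3  4  5
  z  7  6  5  4  3  4  3  2  2  3  4  5
  b  8  7  6  5  4  4  4  3  3  2  3  4
  q  9  8  7  6  5  5  5  4  4  3  2  3
  c 10  9  8  7  6  6  6  5  4  4  3  2
  o 11 10  9  8  7  7  7  6  5  5  4  3
The bottom-right entry gives D[11][11] = 3, so no sequence of fewer than 3 edits works. Backtracking through the table gives one optimal edit sequence (3 edits):
  ijtxlbzbqco → ijtzxlbzbqco (ins z @4)
  ijtzxlbzbqco → ijtzxlbcbqco (sub z→c @8)
  ijtzxlbcbqco → ijtzxlbcbqc (del o @12)
Edit distance = 3.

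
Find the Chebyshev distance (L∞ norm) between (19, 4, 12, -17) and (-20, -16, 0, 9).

max(|x_i - y_i|) = max(|19 - (-20)|, |4 - (-16)|, |12 - 0|, |-17 - 9|) = max(39, 20, 12, 26) = 39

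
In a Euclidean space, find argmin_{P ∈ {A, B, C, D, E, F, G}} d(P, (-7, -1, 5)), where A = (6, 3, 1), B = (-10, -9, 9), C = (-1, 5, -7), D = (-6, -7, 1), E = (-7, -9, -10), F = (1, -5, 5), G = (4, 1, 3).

Distances: d(A) ≈ 14.1774, d(B) ≈ 9.434, d(C) ≈ 14.6969, d(D) ≈ 7.2801, d(E) = 17, d(F) ≈ 8.9443, d(G) ≈ 11.3578. Nearest: D = (-6, -7, 1) with distance 7.2801.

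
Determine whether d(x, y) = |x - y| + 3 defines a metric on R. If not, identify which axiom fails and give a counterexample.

No. d fails identity of indiscernibles (specifically d(x,x) = 0): d(-2, -2) = |-2 - (-2)| + 3 = 0 + 3 = 3 ≠ 0.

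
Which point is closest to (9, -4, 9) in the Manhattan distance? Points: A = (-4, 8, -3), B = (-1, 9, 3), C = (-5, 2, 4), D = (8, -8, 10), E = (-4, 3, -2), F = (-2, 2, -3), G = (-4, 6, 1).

Distances: d(A) = 37, d(B) = 29, d(C) = 25, d(D) = 6, d(E) = 31, d(F) = 29, d(G) = 31. Nearest: D = (8, -8, 10) with distance 6.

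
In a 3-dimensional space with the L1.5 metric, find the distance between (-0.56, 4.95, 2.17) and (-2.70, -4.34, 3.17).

(Σ|x_i - y_i|^1.5)^(1/1.5) = (|-0.56 - (-2.7)|^1.5 + |4.95 - (-4.34)|^1.5 + |2.17 - 3.17|^1.5)^(1/1.5)
= (2.14^1.5 + 9.29^1.5 + 1^1.5)^(1/1.5) ≈ (3.1306 + 28.3155 + 1)^(1/1.5) = (32.4461)^(1/1.5) ≈ 10.1728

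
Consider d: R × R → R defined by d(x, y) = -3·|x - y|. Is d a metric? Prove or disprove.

No. With c = -3 < 0, d fails non-negativity: d(5, 8) = -3·|5 - 8| = -3·3 = -9 < 0.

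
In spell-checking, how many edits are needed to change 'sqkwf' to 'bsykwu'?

Let D[i][j] be the edit distance between the first i characters of 'sqkwf' and the first j characters of 'bsykwu', with D[i][0] = i, D[0][j] = j, and D[i][j] = D[i-1][j-1] if the characters match, else 1 + min(D[i-1][j], D[i][j-1], D[i-1][j-1]). Filling the table (rows: prefixes of 'sqkwf', columns: prefixes of 'bsykwu'):
     ε  b  s  y  k  w  u
  ε  0  1  2  3  4  5  6
  s  1  1  1  2  3  4  5
  q  2  2  2  2  3  4  5
  k  3  3  3  3  2  3  4
  w  4  4  4  4  3  2  3
  f  5  5  5  5  4  3  3
The bottom-right entry gives D[5][6] = 3, so no sequence of fewer than 3 edits works. Backtracking through the table gives one optimal edit sequence (3 edits):
  sqkwf → bsqkwf (ins b @1)
  bsqkwf → bsykwf (sub q→y @3)
  bsykwf → bsykwu (sub f→u @6)
Edit distance = 3.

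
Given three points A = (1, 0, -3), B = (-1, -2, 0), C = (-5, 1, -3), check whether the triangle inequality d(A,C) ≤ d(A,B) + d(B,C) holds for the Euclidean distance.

d(A,B) = √(2² + 2² + 3²) = √17 ≈ 4.1231, d(B,C) = √(4² + 3² + 3²) = √34 ≈ 5.831, d(A,C) = √(6² + 1² + 0²) = √37 ≈ 6.0828.
d(A,C) ≈ 6.0828 ≤ 4.1231 + 5.831 = 9.9541. Triangle inequality is satisfied.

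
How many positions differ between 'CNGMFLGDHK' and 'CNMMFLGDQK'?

Differing positions: 3, 9. Hamming distance = 2.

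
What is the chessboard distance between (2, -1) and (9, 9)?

max(|x_i - y_i|) = max(|2 - 9|, |-1 - 9|) = max(7, 10) = 10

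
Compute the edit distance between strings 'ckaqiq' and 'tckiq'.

Let D[i][j] be the edit distance between the first i characters of 'ckaqiq' and the first j characters of 'tckiq', with D[i][0] = i, D[0][j] = j, and D[i][j] = D[i-1][j-1] if the characters match, else 1 + min(D[i-1][j], D[i][j-1], D[i-1][j-1]). Filling the table (rows: prefixes of 'ckaqiq', columns: prefixes of 'tckiq'):
     ε  t  c  k  i  q
  ε  0  1  2  3  4  5
  c  1  1  1  2  3  4
  k  2  2  2  1  2  3
  a  3  3  3  2  2  3
  q  4  4  4  3  3  2
  i  5  5  5  4  3  3
  q  6  6  6  5  4  3
The bottom-right entry gives D[6][5] = 3, so no sequence of fewer than 3 edits works. Backtracking through the table gives one optimal edit sequence (3 edits):
  ckaqiq → tckaqiq (ins t @1)
  tckaqiq → tckqiq (del a @4)
  tckqiq → tckiq (del q @4)
Edit distance = 3.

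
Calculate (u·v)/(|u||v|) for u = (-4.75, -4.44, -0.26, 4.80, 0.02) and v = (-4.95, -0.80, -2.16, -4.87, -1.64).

With u = (-4.75, -4.44, -0.26, 4.80, 0.02), v = (-4.95, -0.80, -2.16, -4.87, -1.64):
u·v = (-4.75)·(-4.95) + (-4.44)·(-0.8) + (-0.26)·(-2.16) + 4.8·(-4.87) + 0.02·(-1.64) = 23.5125 + 3.552 + 0.5616 + (-23.376) + (-0.0328) = 4.2173.
|u| = √((-4.75)² + (-4.44)² + (-0.26)² + 4.8² + 0.02²) = √(22.5625 + 19.7136 + 0.0676 + 23.04 + 0.0004) = √65.3841, |v| = √((-4.95)² + (-0.8)² + (-2.16)² + (-4.87)² + (-1.64)²) = √(24.5025 + 0.64 + 4.6656 + 23.7169 + 2.6896) = √56.2146.
cos θ = (u·v)/(|u||v|) = 4.2173/(√65.3841·√56.2146) ≈ 0.0696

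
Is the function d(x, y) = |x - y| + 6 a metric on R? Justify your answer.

No. d fails identity of indiscernibles (specifically d(x,x) = 0): d(3, 3) = |3 - 3| + 6 = 0 + 6 = 6 ≠ 0.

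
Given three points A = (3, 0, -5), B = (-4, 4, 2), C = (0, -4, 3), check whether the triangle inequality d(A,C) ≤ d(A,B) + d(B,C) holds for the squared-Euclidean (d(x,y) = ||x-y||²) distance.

d(A,B) = 7² + 4² + 7² = 114, d(B,C) = 4² + 8² + 1² = 81, d(A,C) = 3² + 4² + 8² = 89.
d(A,C) = 89 ≤ 114 + 81 = 195. Triangle inequality is satisfied.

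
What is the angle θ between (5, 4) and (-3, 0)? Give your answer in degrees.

With u = (5, 4), v = (-3, 0):
u·v = 5·(-3) + 4·0 = (-15) + 0 = -15.
|u| = √(5² + 4²) = √41, |v| = √((-3)² + 0²) = √9, so |u||v| = √(41·9) = √369.
cos θ = (u·v)/(|u||v|) = -15/√369 ≈ -0.780869
θ = arccos(-0.780869) ≈ 141.34°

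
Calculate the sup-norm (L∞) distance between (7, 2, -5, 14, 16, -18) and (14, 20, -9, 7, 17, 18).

max(|x_i - y_i|) = max(|7 - 14|, |2 - 20|, |-5 - (-9)|, |14 - 7|, |16 - 17|, |-18 - 18|) = max(7, 18, 4, 7, 1, 36) = 36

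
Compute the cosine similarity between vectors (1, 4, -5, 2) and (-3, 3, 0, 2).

With u = (1, 4, -5, 2), v = (-3, 3, 0, 2):
u·v = 1·(-3) + 4·3 + (-5)·0 + 2·2 = (-3) + 12 + 0 + 4 = 13.
|u| = √(1² + 4² + (-5)² + 2²) = √46, |v| = √((-3)² + 3² + 0² + 2²) = √22, so |u||v| = √(46·22) = √1012.
cos θ = (u·v)/(|u||v|) = 13/√1012 ≈ 0.4087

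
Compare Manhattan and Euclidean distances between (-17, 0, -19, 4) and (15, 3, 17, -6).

L1 = |-17 - 15| + |0 - 3| + |-19 - 17| + |4 - (-6)| = 32 + 3 + 36 + 10 = 81
L2 = √(32² + 3² + 36² + 10²) = √2429 ≈ 49.2849
L1 ≥ L2 always (equality iff movement is along one axis); L1 > L2 here.
Ratio L1/L2 = 81/√2429 ≈ 1.6435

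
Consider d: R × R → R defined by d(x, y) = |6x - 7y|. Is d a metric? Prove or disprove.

No. d fails symmetry: d(2, 4) = |6·2 - 7·4| = |-16| = 16, but d(4, 2) = |6·4 - 7·2| = |10| = 10. Since 16 ≠ 10, d(x,y) ≠ d(y,x) in general.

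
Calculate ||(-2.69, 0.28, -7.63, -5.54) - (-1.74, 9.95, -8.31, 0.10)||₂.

√(Σ(x_i - y_i)²) = √((-2.69 - (-1.74))² + (0.28 - 9.95)² + (-7.63 - (-8.31))² + (-5.54 - 0.1)²)
= √((-0.95)² + (-9.67)² + 0.68² + (-5.64)²) = √(0.9025 + 93.5089 + 0.4624 + 31.8096) = √126.6834 ≈ 11.2554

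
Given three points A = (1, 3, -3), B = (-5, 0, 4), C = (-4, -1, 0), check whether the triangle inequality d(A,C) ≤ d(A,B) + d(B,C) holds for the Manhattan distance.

d(A,B) = 6 + 3 + 7 = 16, d(B,C) = 1 + 1 + 4 = 6, d(A,C) = 5 + 4 + 3 = 12.
d(A,C) = 12 ≤ 16 + 6 = 22. Triangle inequality is satisfied.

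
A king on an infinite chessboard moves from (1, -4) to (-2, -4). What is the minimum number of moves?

max(|x_i - y_i|) = max(|1 - (-2)|, |-4 - (-4)|) = max(3, 0) = 3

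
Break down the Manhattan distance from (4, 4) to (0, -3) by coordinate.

Σ|x_i - y_i| = |4 - 0| + |4 - (-3)| = 4 + 7 = 11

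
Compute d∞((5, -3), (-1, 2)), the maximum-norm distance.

max(|x_i - y_i|) = max(|5 - (-1)|, |-3 - 2|) = max(6, 5) = 6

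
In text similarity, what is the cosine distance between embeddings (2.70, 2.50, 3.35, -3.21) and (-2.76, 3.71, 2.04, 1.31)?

With u = (2.70, 2.50, 3.35, -3.21), v = (-2.76, 3.71, 2.04, 1.31):
u·v = 2.7·(-2.76) + 2.5·3.71 + 3.35·2.04 + (-3.21)·1.31 = (-7.452) + 9.275 + 6.834 + (-4.2051) = 4.4519.
|u| = √(2.7² + 2.5² + 3.35² + (-3.21)²) = √(7.29 + 6.25 + 11.2225 + 10.3041) = √35.0666, |v| = √((-2.76)² + 3.71² + 2.04² + 1.31²) = √(7.6176 + 13.7641 + 4.1616 + 1.7161) = √27.2594.
cos θ = (u·v)/(|u||v|) = 4.4519/(√35.0666·√27.2594) ≈ 0.144
Cosine distance = 1 - cos θ ≈ 1 - 0.144 = 0.856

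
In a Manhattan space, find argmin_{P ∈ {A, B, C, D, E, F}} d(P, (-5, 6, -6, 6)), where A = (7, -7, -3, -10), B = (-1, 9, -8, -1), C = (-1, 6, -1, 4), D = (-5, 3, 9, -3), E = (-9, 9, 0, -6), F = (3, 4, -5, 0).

Distances: d(A) = 44, d(B) = 16, d(C) = 11, d(D) = 27, d(E) = 25, d(F) = 17. Nearest: C = (-1, 6, -1, 4) with distance 11.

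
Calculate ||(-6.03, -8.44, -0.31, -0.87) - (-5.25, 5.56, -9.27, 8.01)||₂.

√(Σ(x_i - y_i)²) = √((-6.03 - (-5.25))² + (-8.44 - 5.56)² + (-0.31 - (-9.27))² + (-0.87 - 8.01)²)
= √((-0.78)² + (-14)² + 8.96² + (-8.88)²) = √(0.6084 + 196 + 80.2816 + 78.8544) = √355.7444 ≈ 18.8612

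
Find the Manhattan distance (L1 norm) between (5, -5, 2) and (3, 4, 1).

Σ|x_i - y_i| = |5 - 3| + |-5 - 4| + |2 - 1| = 2 + 9 + 1 = 12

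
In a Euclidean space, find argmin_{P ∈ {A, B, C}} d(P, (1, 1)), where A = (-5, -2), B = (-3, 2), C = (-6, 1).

Distances: d(A) ≈ 6.7082, d(B) ≈ 4.1231, d(C) = 7. Nearest: B = (-3, 2) with distance 4.1231.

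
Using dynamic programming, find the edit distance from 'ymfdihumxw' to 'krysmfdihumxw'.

Let D[i][j] be the edit distance between the first i characters of 'ymfdihumxw' and the first j characters of 'krysmfdihumxw', with D[i][0] = i, D[0][j] = j, and D[i][j] = D[i-1][j-1] if the characters match, else 1 + min(D[i-1][j], D[i][j-1], D[i-1][j-1]). Filling the table (rows: prefixes of 'ymfdihumxw', columns: prefixes of 'krysmfdihumxw'):
     ε  k  r  y  s  m  f  d  i  h  u  m  x  w
  ε  0  1  2  3  4  5  6  7  8  9 10 11 12 13
  y  1  1  2  2  3  4  5  6  7  8  9 10 11 12
  m  2  2  2  3  3  3  4  5  6  7  8  9 10 11
  f  3  3  3  3  4  4  3  4  5  6  7  8  9 10
  d  4  4  4  4  4  5  4  3  4  5  6  7  8  9
  i  5  5  5  5  5  5  5  4  3  4  5  6  7  8
  h  6  6  6  6  6  6  6  5  4  3  4  5  6  7
  u  7  7  7  7  7  7  7  6  5  4  3  4  5  6
  m  8  8  8  8  8  7  8  7  6  5  4  3  4  5
  x  9  9  9  9  9  8  8  8  7  6  5  4  3  4
  w 10 10 10 10 10  9  9  9  8  7  6  5  4  3
The bottom-right entry gives D[10][13] = 3, so no sequence of fewer than 3 edits works. Backtracking through the table gives one optimal edit sequence (3 edits):
  ymfdihumxw → kymfdihumxw (ins k @1)
  kymfdihumxw → krymfdihumxw (ins r @2)
  krymfdihumxw → krysmfdihumxw (ins s @4)
Edit distance = 3.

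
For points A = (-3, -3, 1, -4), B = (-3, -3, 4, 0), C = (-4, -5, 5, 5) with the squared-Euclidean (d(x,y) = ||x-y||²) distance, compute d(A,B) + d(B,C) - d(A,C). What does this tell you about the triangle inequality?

d(A,B) = 0² + 0² + 3² + 4² = 25, d(B,C) = 1² + 2² + 1² + 5² = 31, d(A,C) = 1² + 2² + 4² + 9² = 102.
d(A,B) + d(B,C) - d(A,C) = 25 + 31 - 102 = 56 - 102 = -46. This is < 0, so the triangle inequality FAILS for these points (squared-Euclidean is not a metric).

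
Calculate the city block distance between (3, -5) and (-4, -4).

Σ|x_i - y_i| = |3 - (-4)| + |-5 - (-4)| = 7 + 1 = 8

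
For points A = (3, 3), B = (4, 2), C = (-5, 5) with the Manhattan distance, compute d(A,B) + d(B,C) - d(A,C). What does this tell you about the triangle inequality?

d(A,B) = 1 + 1 = 2, d(B,C) = 9 + 3 = 12, d(A,C) = 8 + 2 = 10.
d(A,B) + d(B,C) - d(A,C) = 2 + 12 - 10 = 14 - 10 = 4. This is ≥ 0, so the triangle inequality holds for these points.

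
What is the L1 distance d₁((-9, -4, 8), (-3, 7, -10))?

Σ|x_i - y_i| = |-9 - (-3)| + |-4 - 7| + |8 - (-10)| = 6 + 11 + 18 = 35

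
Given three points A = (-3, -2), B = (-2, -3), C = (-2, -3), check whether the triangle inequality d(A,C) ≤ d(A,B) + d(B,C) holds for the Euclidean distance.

d(A,B) = √(1² + 1²) = √2 ≈ 1.4142, d(B,C) = √(0² + 0²) = √0 = 0, d(A,C) = √(1² + 1²) = √2 ≈ 1.4142.
d(A,C) ≈ 1.4142 ≤ 1.4142 + 0 = 1.4142. Triangle inequality is satisfied.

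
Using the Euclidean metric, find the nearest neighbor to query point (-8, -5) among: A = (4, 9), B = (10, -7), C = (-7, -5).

Distances: d(A) ≈ 18.4391, d(B) ≈ 18.1108, d(C) = 1. Nearest: C = (-7, -5) with distance 1.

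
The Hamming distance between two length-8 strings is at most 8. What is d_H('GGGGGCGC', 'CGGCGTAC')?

Differing positions: 1, 4, 6, 7. Hamming distance = 4. The maximum possible Hamming distance for length-8 strings is 8, so d_H/8 = 4/8 = 0.5.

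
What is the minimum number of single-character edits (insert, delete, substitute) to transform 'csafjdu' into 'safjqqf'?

Let D[i][j] be the edit distance between the first i characters of 'csafjdu' and the first j characters of 'safjqqf', with D[i][0] = i, D[0][j] = j, and D[i][j] = D[i-1][j-1] if the characters match, else 1 + min(D[i-1][j], D[i][j-1], D[i-1][j-1]). Filling the table (rows: prefixes of 'csafjdu', columns: prefixes of 'safjqqf'):
     ε  s  a  f  j  q  q  f
  ε  0  1  2  3  4  5  6  7
  c  1  1  2  3  4  5  6  7
  s  2  1  2  3  4  5  6  7
  a  3  2  1  2  3  4  5  6
  f  4  3  2  1  2  3  4  5
  j  5  4  3  2  1  2  3  4
  d  6  5  4  3  2  2  3  4
  u  7  6  5  4  3  3  3  4
The bottom-right entry gives D[7][7] = 4, so no sequence of fewer than 4 edits works. Backtracking through the table gives one optimal edit sequence (4 edits):
  csafjdu → safjdu (del c @1)
  safjdu → safjqdu (ins q @5)
  safjqdu → safjqqu (sub d→q @6)
  safjqqu → safjqqf (sub u→f @7)
Edit distance = 4.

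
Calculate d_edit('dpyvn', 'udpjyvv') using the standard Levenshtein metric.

Let D[i][j] be the edit distance between the first i characters of 'dpyvn' and the first j characters of 'udpjyvv', with D[i][0] = i, D[0][j] = j, and D[i][j] = D[i-1][j-1] if the characters match, else 1 + min(D[i-1][j], D[i][j-1], D[i-1][j-1]). Filling the table (rows: prefixes of 'dpyvn', columns: prefixes of 'udpjyvv'):
     ε  u  d  p  j  y  v  v
  ε  0  1  2  3  4  5  6  7
  d  1  1  1  2  3  4  5  6
  p  2  2  2  1  2  3  4  5
  y  3  3  3  2  2  2  3  4
  v  4  4  4  3  3  3  2  3
  n  5  5  5  4  4  4  3  3
The bottom-right entry gives D[5][7] = 3, so no sequence of fewer than 3 edits works. Backtracking through the table gives one optimal edit sequence (3 edits):
  dpyvn → udpyvn (ins u @1)
  udpyvn → udpjyvn (ins j @4)
  udpjyvn → udpjyvv (sub n→v @7)
Edit distance = 3.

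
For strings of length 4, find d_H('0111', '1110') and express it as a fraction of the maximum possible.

Differing positions: 1, 4. Hamming distance = 2. The maximum possible Hamming distance for length-4 strings is 4, so d_H/4 = 2/4 = 0.5.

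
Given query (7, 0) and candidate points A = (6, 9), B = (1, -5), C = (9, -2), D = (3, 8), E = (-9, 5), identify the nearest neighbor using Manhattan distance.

Distances: d(A) = 10, d(B) = 11, d(C) = 4, d(D) = 12, d(E) = 21. Nearest: C = (9, -2) with distance 4.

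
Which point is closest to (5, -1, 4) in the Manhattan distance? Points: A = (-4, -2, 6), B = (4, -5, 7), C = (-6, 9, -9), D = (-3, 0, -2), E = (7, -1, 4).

Distances: d(A) = 12, d(B) = 8, d(C) = 34, d(D) = 15, d(E) = 2. Nearest: E = (7, -1, 4) with distance 2.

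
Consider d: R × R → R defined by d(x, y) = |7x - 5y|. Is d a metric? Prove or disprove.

No. d fails symmetry: d(3, 8) = |7·3 - 5·8| = |-19| = 19, but d(8, 3) = |7·8 - 5·3| = |41| = 41. Since 19 ≠ 41, d(x,y) ≠ d(y,x) in general.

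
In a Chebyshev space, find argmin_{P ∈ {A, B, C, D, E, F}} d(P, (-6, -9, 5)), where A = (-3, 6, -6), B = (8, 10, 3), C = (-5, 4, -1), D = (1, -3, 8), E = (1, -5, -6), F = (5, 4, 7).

Distances: d(A) = 15, d(B) = 19, d(C) = 13, d(D) = 7, d(E) = 11, d(F) = 13. Nearest: D = (1, -3, 8) with distance 7.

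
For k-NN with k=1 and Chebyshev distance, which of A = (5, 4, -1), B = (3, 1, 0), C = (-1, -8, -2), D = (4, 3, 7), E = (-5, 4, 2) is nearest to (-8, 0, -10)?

Distances: d(A) = 13, d(B) = 11, d(C) = 8, d(D) = 17, d(E) = 12. Nearest: C = (-1, -8, -2) with distance 8.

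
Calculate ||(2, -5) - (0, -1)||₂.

√(Σ(x_i - y_i)²) = √((2 - 0)² + (-5 - (-1))²)
= √(2² + (-4)²) = √(4 + 16) = √20 ≈ 4.4721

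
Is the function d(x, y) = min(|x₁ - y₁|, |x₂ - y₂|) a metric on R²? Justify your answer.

No. d fails identity of indiscernibles: take x = (0, 0) and y = (0, 5). Then d(x,y) = min(|0 - 0|, |0 - 5|) = min(0, 5) = 0, yet x ≠ y.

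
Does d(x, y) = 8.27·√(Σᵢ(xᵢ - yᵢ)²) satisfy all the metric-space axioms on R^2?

Yes. The L2 (Euclidean) norm induces a metric on R^2, and multiplying a metric by a positive constant 8.27 > 0 preserves all four axioms: non-negativity (8.27·||x-y|| ≥ 0), identity (8.27·||x-y|| = 0 ⟺ ||x-y|| = 0 ⟺ x = y), symmetry (||x-y|| = ||y-x||), and the triangle inequality (8.27·||x-z|| ≤ 8.27·||x-y|| + 8.27·||y-z||). So d is a metric.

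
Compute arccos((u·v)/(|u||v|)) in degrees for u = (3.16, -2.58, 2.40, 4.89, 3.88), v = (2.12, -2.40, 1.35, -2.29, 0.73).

With u = (3.16, -2.58, 2.40, 4.89, 3.88), v = (2.12, -2.40, 1.35, -2.29, 0.73):
u·v = 3.16·2.12 + (-2.58)·(-2.4) + 2.4·1.35 + 4.89·(-2.29) + 3.88·0.73 = 6.6992 + 6.192 + 3.24 + (-11.1981) + 2.8324 = 7.7655.
|u| = √(3.16² + (-2.58)² + 2.4² + 4.89² + 3.88²) = √(9.9856 + 6.6564 + 5.76 + 23.9121 + 15.0544) = √61.3685, |v| = √(2.12² + (-2.4)² + 1.35² + (-2.29)² + 0.73²) = √(4.4944 + 5.76 + 1.8225 + 5.2441 + 0.5329) = √17.8539.
cos θ = (u·v)/(|u||v|) = 7.7655/(√61.3685·√17.8539) ≈ 0.234601
θ = arccos(0.234601) ≈ 76.43°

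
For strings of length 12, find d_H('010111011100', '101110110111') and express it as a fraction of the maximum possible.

Differing positions: 1, 2, 3, 6, 7, 9, 11, 12. Hamming distance = 8. The maximum possible Hamming distance for length-12 strings is 12, so d_H/12 = 8/12 ≈ 0.6667.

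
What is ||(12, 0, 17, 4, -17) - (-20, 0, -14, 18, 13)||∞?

max(|x_i - y_i|) = max(|12 - (-20)|, |0 - 0|, |17 - (-14)|, |4 - 18|, |-17 - 13|) = max(32, 0, 31, 14, 30) = 32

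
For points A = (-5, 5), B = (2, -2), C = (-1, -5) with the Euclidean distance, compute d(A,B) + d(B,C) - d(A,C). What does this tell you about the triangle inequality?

d(A,B) = √(7² + 7²) = √98 ≈ 9.8995, d(B,C) = √(3² + 3²) = √18 ≈ 4.2426, d(A,C) = √(4² + 10²) = √116 ≈ 10.7703.
d(A,B) + d(B,C) - d(A,C) = 9.8995 + 4.2426 - 10.7703 = 14.1421 - 10.7703 = 3.3718 (to 4 decimal places). This is ≥ 0, so the triangle inequality holds for these points.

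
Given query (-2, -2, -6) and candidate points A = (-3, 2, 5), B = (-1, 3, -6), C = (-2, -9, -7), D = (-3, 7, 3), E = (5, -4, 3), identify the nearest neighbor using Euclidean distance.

Distances: d(A) ≈ 11.7473, d(B) ≈ 5.099, d(C) ≈ 7.0711, d(D) ≈ 12.7671, d(E) ≈ 11.5758. Nearest: B = (-1, 3, -6) with distance 5.099.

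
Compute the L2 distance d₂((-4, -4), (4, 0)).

√(Σ(x_i - y_i)²) = √((-4 - 4)² + (-4 - 0)²)
= √((-8)² + (-4)²) = √(64 + 16) = √80 ≈ 8.9443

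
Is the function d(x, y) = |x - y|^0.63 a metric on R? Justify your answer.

Yes. With 0 < p = 0.63 ≤ 1, d(x,y) = |x-y|^0.63 is a metric on R. Non-negativity and symmetry are immediate; |x-y|^0.63 = 0 ⟺ |x-y| = 0 ⟺ x = y. For the triangle inequality, the function t ↦ t^0.63 is subadditive on [0,∞) when p ≤ 1, so |x-z|^0.63 ≤ (|x-y| + |y-z|)^0.63 ≤ |x-y|^0.63 + |y-z|^0.63.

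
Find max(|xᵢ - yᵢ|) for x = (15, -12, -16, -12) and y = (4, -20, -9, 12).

max(|x_i - y_i|) = max(|15 - 4|, |-12 - (-20)|, |-16 - (-9)|, |-12 - 12|) = max(11, 8, 7, 24) = 24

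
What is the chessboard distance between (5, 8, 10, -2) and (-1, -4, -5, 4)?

max(|x_i - y_i|) = max(|5 - (-1)|, |8 - (-4)|, |10 - (-5)|, |-2 - 4|) = max(6, 12, 15, 6) = 15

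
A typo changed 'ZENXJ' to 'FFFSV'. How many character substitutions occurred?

Differing positions: 1, 2, 3, 4, 5. Hamming distance = 5.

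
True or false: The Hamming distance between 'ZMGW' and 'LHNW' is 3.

Differing positions: 1, 2, 3. Hamming distance = 3, so the claim is true.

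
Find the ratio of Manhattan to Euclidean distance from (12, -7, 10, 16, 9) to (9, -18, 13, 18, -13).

L1 = |12 - 9| + |-7 - (-18)| + |10 - 13| + |16 - 18| + |9 - (-13)| = 3 + 11 + 3 + 2 + 22 = 41
L2 = √(3² + 11² + 3² + 2² + 22²) = √627 ≈ 25.04
L1 ≥ L2 always (equality iff movement is along one axis); L1 > L2 here.
Ratio L1/L2 = 41/√627 ≈ 1.6374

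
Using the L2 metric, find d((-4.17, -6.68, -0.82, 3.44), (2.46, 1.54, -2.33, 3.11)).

√(Σ(x_i - y_i)²) = √((-4.17 - 2.46)² + (-6.68 - 1.54)² + (-0.82 - (-2.33))² + (3.44 - 3.11)²)
= √((-6.63)² + (-8.22)² + 1.51² + 0.33²) = √(43.9569 + 67.5684 + 2.2801 + 0.1089) = √113.9143 ≈ 10.6731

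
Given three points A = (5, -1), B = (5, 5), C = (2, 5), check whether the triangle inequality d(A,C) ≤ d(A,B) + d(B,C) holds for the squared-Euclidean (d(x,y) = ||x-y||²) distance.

d(A,B) = 0² + 6² = 36, d(B,C) = 3² + 0² = 9, d(A,C) = 3² + 6² = 45.
d(A,C) = 45 ≤ 36 + 9 = 45. Triangle inequality is satisfied.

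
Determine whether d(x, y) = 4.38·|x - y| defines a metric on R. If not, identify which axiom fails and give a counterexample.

Yes. Since |x - y| is a metric on R and 4.38 > 0, the positive scalar multiple 4.38·|x - y| is also a metric: scaling by a positive constant preserves non-negativity, identity (d=0 ⟺ |x-y|=0 ⟺ x=y), symmetry, and the triangle inequality.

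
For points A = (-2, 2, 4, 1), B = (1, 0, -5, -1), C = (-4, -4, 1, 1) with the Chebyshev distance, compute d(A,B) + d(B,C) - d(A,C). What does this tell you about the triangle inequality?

d(A,B) = max(3, 2, 9, 2) = 9, d(B,C) = max(5, 4, 6, 2) = 6, d(A,C) = max(2, 6, 3, 0) = 6.
d(A,B) + d(B,C) - d(A,C) = 9 + 6 - 6 = 15 - 6 = 9. This is ≥ 0, so the triangle inequality holds for these points.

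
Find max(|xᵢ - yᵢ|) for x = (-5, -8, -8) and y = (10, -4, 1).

max(|x_i - y_i|) = max(|-5 - 10|, |-8 - (-4)|, |-8 - 1|) = max(15, 4, 9) = 15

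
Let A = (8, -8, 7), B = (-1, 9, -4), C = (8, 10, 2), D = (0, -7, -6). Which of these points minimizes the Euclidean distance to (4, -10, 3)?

Distances: d(A) = 6, d(B) ≈ 20.8567, d(C) ≈ 20.4206, d(D) ≈ 10.2956. Nearest: A = (8, -8, 7) with distance 6.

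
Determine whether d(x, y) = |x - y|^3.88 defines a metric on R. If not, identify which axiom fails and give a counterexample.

No. d(x,y) = |x-y|^3.88 fails the triangle inequality since p = 3.88 > 1. Counterexample: x = 1, y = 12, z = 22. d(x,z) = |1 - 22|^3.88 = 21^3.88 ≈ 134961.8005, but d(x,y) + d(y,z) = 11^3.88 + 10^3.88 ≈ 10980.0323 + 7585.7758 = 18565.8081. Since 134961.8005 > 18565.8081, the triangle inequality is violated.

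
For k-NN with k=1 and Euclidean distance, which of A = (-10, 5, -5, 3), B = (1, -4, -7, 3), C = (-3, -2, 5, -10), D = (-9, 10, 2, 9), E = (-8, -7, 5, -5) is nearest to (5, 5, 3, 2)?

Distances: d(A) ≈ 17.0294, d(B) ≈ 14.0712, d(C) ≈ 16.1555, d(D) ≈ 16.4621, d(E) ≈ 19.1311. Nearest: B = (1, -4, -7, 3) with distance 14.0712.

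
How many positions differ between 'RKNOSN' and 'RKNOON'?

Differing positions: 5. Hamming distance = 1.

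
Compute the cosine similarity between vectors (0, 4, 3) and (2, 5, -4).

With u = (0, 4, 3), v = (2, 5, -4):
u·v = 0·2 + 4·5 + 3·(-4) = 0 + 20 + (-12) = 8.
|u| = √(0² + 4² + 3²) = √25, |v| = √(2² + 5² + (-4)²) = √45, so |u||v| = √(25·45) = √1125.
cos θ = (u·v)/(|u||v|) = 8/√1125 ≈ 0.2385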